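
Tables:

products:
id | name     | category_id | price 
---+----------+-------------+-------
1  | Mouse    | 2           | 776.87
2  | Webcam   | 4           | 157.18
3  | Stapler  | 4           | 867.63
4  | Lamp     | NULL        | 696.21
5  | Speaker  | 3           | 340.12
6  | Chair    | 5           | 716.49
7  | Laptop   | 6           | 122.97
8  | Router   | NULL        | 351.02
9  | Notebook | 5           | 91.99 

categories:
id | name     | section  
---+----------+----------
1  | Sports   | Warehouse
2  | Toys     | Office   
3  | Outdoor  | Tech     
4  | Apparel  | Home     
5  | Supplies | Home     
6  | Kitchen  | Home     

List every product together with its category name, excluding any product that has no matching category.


INNER JOIN keeps only products rows whose category_id matches an id in categories. Walk through each product:
  - product 1 (Mouse): category_id=2 -> matches Toys
  - product 2 (Webcam): category_id=4 -> matches Apparel
  - product 3 (Stapler): category_id=4 -> matches Apparel
  - product 4 (Lamp): category_id=NULL, no match -> dropped
  - product 5 (Speaker): category_id=3 -> matches Outdoor
  - product 6 (Chair): category_id=5 -> matches Supplies
  - product 7 (Laptop): category_id=6 -> matches Kitchen
  - product 8 (Router): category_id=NULL, no match -> dropped
  - product 9 (Notebook): category_id=5 -> matches Supplies
So 2 of 9 rows are dropped.

SQL:
SELECT a.name, b.name AS category
FROM products a
INNER JOIN categories b ON a.category_id = b.id

Result:
name     | category
---------+---------
Mouse    | Toys    
Webcam   | Apparel 
Stapler  | Apparel 
Speaker  | Outdoor 
Chair    | Supplies
Laptop   | Kitchen 
Notebook | Supplies


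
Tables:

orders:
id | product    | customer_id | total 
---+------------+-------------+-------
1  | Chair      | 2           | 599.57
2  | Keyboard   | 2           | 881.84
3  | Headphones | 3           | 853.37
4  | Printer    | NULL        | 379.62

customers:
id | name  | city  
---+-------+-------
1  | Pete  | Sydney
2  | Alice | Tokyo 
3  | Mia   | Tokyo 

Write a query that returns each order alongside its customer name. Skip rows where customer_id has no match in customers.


INNER JOIN keeps only orders rows whose customer_id matches an id in customers. Walk through each order:
  - order 1 (Chair): customer_id=2 -> matches Alice
  - order 2 (Keyboard): customer_id=2 -> matches Alice
  - order 3 (Headphones): customer_id=3 -> matches Mia
  - order 4 (Printer): customer_id=NULL, no match -> dropped
So 1 of 4 rows is dropped.

SQL:
SELECT a.product, b.name AS customer
FROM orders a
INNER JOIN customers b ON a.customer_id = b.id

Result:
product    | customer
-----------+---------
Chair      | Alice   
Keyboard   | Alice   
Headphones | Mia     


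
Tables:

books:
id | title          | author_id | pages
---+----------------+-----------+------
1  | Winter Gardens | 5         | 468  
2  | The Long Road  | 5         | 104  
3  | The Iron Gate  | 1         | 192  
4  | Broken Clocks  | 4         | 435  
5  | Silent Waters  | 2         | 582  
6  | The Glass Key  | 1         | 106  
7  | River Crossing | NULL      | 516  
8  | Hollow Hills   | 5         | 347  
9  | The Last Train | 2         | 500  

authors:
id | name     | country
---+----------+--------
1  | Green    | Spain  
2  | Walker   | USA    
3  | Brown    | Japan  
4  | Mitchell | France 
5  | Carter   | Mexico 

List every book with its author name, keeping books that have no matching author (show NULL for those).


LEFT JOIN keeps every row from books (the left table); where author_id has no match in authors, the author columns become NULL. Walk through each book:
  - book 1 (Winter Gardens): author_id=5 -> matches Carter
  - book 2 (The Long Road): author_id=5 -> matches Carter
  - book 3 (The Iron Gate): author_id=1 -> matches Green
  - book 4 (Broken Clocks): author_id=4 -> matches Mitchell
  - book 5 (Silent Waters): author_id=2 -> matches Walker
  - book 6 (The Glass Key): author_id=1 -> matches Green
  - book 7 (River Crossing): author_id=NULL, no match -> kept with NULL
  - book 8 (Hollow Hills): author_id=5 -> matches Carter
  - book 9 (The Last Train): author_id=2 -> matches Walker
All 9 rows appear; 1 has NULL author.

SQL:
SELECT a.title, b.name AS author
FROM books a
LEFT JOIN authors b ON a.author_id = b.id

Result:
title          | author  
---------------+---------
Winter Gardens | Carter  
The Long Road  | Carter  
The Iron Gate  | Green   
Broken Clocks  | Mitchell
Silent Waters  | Walker  
The Glass Key  | Green   
River Crossing | NULL    
Hollow Hills   | Carter  
The Last Train | Walker  


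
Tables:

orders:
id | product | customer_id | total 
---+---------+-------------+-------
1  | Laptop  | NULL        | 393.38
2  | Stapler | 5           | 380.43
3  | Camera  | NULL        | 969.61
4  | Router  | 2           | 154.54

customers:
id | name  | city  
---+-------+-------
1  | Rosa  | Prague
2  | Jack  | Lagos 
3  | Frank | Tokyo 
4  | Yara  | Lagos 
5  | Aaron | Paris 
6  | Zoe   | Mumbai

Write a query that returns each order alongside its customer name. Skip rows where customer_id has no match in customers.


INNER JOIN keeps only orders rows whose customer_id matches an id in customers. Walk through each order:
  - order 1 (Laptop): customer_id=NULL, no match -> dropped
  - order 2 (Stapler): customer_id=5 -> matches Aaron
  - order 3 (Camera): customer_id=NULL, no match -> dropped
  - order 4 (Router): customer_id=2 -> matches Jack
So 2 of 4 rows are dropped.

SQL:
SELECT a.product, b.name AS customer
FROM orders a
INNER JOIN customers b ON a.customer_id = b.id

Result:
product | customer
--------+---------
Stapler | Aaron   
Router  | Jack    


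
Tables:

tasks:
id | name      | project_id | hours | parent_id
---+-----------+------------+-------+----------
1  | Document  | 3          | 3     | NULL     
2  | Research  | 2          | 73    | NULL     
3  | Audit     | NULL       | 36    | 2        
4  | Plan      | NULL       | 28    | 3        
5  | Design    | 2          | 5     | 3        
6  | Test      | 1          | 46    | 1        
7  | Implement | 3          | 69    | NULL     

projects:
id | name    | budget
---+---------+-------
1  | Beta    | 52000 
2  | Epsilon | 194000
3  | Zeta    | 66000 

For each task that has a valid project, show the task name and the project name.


INNER JOIN keeps only tasks rows whose project_id matches an id in projects. Walk through each task:
  - task 1 (Document): project_id=3 -> matches Zeta
  - task 2 (Research): project_id=2 -> matches Epsilon
  - task 3 (Audit): project_id=NULL, no match -> dropped
  - task 4 (Plan): project_id=NULL, no match -> dropped
  - task 5 (Design): project_id=2 -> matches Epsilon
  - task 6 (Test): project_id=1 -> matches Beta
  - task 7 (Implement): project_id=3 -> matches Zeta
So 2 of 7 rows are dropped.

SQL:
SELECT a.name, b.name AS project
FROM tasks a
INNER JOIN projects b ON a.project_id = b.id

Result:
name      | project
----------+--------
Document  | Zeta   
Research  | Epsilon
Design    | Epsilon
Test      | Beta   
Implement | Zeta   


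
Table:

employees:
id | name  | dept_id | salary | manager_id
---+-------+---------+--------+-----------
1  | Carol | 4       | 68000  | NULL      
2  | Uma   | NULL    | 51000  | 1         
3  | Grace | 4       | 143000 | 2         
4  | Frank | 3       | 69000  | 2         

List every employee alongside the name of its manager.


This is a self-join: employees is joined to a second copy of itself, matching each row's manager_id to another row's id. Use LEFT JOIN so rows with manager_id=NULL are kept.
  - employee 1 (Carol): manager_id=NULL -> NULL
  - employee 2 (Uma): manager_id=1 -> Carol
  - employee 3 (Grace): manager_id=2 -> Uma
  - employee 4 (Frank): manager_id=2 -> Uma

SQL:
SELECT a.name AS item, b.name AS manager
FROM employees a
LEFT JOIN employees b ON a.manager_id = b.id

Result:
item  | manager
------+--------
Carol | NULL   
Uma   | Carol  
Grace | Uma    
Frank | Uma    


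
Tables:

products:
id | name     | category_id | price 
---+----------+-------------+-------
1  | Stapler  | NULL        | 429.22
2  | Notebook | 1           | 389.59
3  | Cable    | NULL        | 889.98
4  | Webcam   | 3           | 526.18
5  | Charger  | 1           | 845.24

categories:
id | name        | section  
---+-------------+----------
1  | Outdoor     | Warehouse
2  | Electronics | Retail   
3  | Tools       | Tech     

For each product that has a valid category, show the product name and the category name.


INNER JOIN keeps only products rows whose category_id matches an id in categories. Walk through each product:
  - product 1 (Stapler): category_id=NULL, no match -> dropped
  - product 2 (Notebook): category_id=1 -> matches Outdoor
  - product 3 (Cable): category_id=NULL, no match -> dropped
  - product 4 (Webcam): category_id=3 -> matches Tools
  - product 5 (Charger): category_id=1 -> matches Outdoor
So 2 of 5 rows are dropped.

SQL:
SELECT a.name, b.name AS category
FROM products a
INNER JOIN categories b ON a.category_id = b.id

Result:
name     | category
---------+---------
Notebook | Outdoor 
Webcam   | Tools   
Charger  | Outdoor 


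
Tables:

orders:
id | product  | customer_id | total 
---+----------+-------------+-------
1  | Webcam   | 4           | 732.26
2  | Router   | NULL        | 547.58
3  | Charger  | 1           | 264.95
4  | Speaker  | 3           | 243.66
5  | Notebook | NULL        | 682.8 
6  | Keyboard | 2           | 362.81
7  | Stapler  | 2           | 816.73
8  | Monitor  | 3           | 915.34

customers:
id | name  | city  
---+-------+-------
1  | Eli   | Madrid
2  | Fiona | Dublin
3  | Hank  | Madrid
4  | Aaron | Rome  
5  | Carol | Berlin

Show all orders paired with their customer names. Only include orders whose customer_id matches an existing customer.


INNER JOIN keeps only orders rows whose customer_id matches an id in customers. Walk through each order:
  - order 1 (Webcam): customer_id=4 -> matches Aaron
  - order 2 (Router): customer_id=NULL, no match -> dropped
  - order 3 (Charger): customer_id=1 -> matches Eli
  - order 4 (Speaker): customer_id=3 -> matches Hank
  - order 5 (Notebook): customer_id=NULL, no match -> dropped
  - order 6 (Keyboard): customer_id=2 -> matches Fiona
  - order 7 (Stapler): customer_id=2 -> matches Fiona
  - order 8 (Monitor): customer_id=3 -> matches Hank
So 2 of 8 rows are dropped.

SQL:
SELECT a.product, b.name AS customer
FROM orders a
INNER JOIN customers b ON a.customer_id = b.id

Result:
product  | customer
---------+---------
Webcam   | Aaron   
Charger  | Eli     
Speaker  | Hank    
Keyboard | Fiona   
Stapler  | Fiona   
Monitor  | Hank    


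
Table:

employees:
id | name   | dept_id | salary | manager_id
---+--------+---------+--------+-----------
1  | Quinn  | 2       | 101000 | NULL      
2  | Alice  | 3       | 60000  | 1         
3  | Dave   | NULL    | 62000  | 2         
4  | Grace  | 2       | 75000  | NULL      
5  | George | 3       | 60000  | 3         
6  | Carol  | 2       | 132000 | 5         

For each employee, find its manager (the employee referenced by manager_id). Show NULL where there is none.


This is a self-join: employees is joined to a second copy of itself, matching each row's manager_id to another row's id. Use LEFT JOIN so rows with manager_id=NULL are kept.
  - employee 1 (Quinn): manager_id=NULL -> NULL
  - employee 2 (Alice): manager_id=1 -> Quinn
  - employee 3 (Dave): manager_id=2 -> Alice
  - employee 4 (Grace): manager_id=NULL -> NULL
  - employee 5 (George): manager_id=3 -> Dave
  - employee 6 (Carol): manager_id=5 -> George

SQL:
SELECT a.name AS item, b.name AS manager
FROM employees a
LEFT JOIN employees b ON a.manager_id = b.id

Result:
item   | manager
-------+--------
Quinn  | NULL   
Alice  | Quinn  
Dave   | Alice  
Grace  | NULL   
George | Dave   
Carol  | George 


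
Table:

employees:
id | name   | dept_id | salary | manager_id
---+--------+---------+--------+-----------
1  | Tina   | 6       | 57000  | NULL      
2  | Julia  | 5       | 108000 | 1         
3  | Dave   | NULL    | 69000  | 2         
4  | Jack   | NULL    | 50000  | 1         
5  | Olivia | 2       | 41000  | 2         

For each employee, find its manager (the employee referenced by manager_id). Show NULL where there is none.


This is a self-join: employees is joined to a second copy of itself, matching each row's manager_id to another row's id. Use LEFT JOIN so rows with manager_id=NULL are kept.
  - employee 1 (Tina): manager_id=NULL -> NULL
  - employee 2 (Julia): manager_id=1 -> Tina
  - employee 3 (Dave): manager_id=2 -> Julia
  - employee 4 (Jack): manager_id=1 -> Tina
  - employee 5 (Olivia): manager_id=2 -> Julia

SQL:
SELECT a.name AS item, b.name AS manager
FROM employees a
LEFT JOIN employees b ON a.manager_id = b.id

Result:
item   | manager
-------+--------
Tina   | NULL   
Julia  | Tina   
Dave   | Julia  
Jack   | Tina   
Olivia | Julia  


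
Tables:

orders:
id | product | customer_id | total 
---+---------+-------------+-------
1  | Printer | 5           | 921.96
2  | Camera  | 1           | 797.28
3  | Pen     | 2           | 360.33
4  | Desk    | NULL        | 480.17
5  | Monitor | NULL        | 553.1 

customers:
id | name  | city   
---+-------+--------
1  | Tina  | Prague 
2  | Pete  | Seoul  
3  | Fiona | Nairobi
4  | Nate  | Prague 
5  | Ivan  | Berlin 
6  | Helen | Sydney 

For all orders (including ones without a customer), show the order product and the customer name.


LEFT JOIN keeps every row from orders (the left table); where customer_id has no match in customers, the customer columns become NULL. Walk through each order:
  - order 1 (Printer): customer_id=5 -> matches Ivan
  - order 2 (Camera): customer_id=1 -> matches Tina
  - order 3 (Pen): customer_id=2 -> matches Pete
  - order 4 (Desk): customer_id=NULL, no match -> kept with NULL
  - order 5 (Monitor): customer_id=NULL, no match -> kept with NULL
All 5 rows appear; 2 have NULL customer.

SQL:
SELECT a.product, b.name AS customer
FROM orders a
LEFT JOIN customers b ON a.customer_id = b.id

Result:
product | customer
--------+---------
Printer | Ivan    
Camera  | Tina    
Pen     | Pete    
Desk    | NULL    
Monitor | NULL    


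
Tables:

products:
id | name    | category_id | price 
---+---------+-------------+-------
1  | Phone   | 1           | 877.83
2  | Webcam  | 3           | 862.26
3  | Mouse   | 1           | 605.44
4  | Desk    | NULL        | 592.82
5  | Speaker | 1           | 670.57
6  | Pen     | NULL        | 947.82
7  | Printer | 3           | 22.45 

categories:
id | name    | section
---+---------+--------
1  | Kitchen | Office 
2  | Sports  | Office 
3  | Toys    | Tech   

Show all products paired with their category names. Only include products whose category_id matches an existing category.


INNER JOIN keeps only products rows whose category_id matches an id in categories. Walk through each product:
  - product 1 (Phone): category_id=1 -> matches Kitchen
  - product 2 (Webcam): category_id=3 -> matches Toys
  - product 3 (Mouse): category_id=1 -> matches Kitchen
  - product 4 (Desk): category_id=NULL, no match -> dropped
  - product 5 (Speaker): category_id=1 -> matches Kitchen
  - product 6 (Pen): category_id=NULL, no match -> dropped
  - product 7 (Printer): category_id=3 -> matches Toys
So 2 of 7 rows are dropped.

SQL:
SELECT a.name, b.name AS category
FROM products a
INNER JOIN categories b ON a.category_id = b.id

Result:
name    | category
--------+---------
Phone   | Kitchen 
Webcam  | Toys    
Mouse   | Kitchen 
Speaker | Kitchen 
Printer | Toys    


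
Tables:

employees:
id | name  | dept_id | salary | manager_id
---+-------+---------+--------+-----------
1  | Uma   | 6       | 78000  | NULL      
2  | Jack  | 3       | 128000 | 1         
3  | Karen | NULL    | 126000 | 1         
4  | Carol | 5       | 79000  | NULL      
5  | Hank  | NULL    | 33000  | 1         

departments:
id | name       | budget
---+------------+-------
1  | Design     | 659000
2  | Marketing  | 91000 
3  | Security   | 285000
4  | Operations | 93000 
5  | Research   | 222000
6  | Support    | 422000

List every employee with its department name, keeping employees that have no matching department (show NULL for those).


LEFT JOIN keeps every row from employees (the left table); where dept_id has no match in departments, the department columns become NULL. Walk through each employee:
  - employee 1 (Uma): dept_id=6 -> matches Support
  - employee 2 (Jack): dept_id=3 -> matches Security
  - employee 3 (Karen): dept_id=NULL, no match -> kept with NULL
  - employee 4 (Carol): dept_id=5 -> matches Research
  - employee 5 (Hank): dept_id=NULL, no match -> kept with NULL
All 5 rows appear; 2 have NULL department.

SQL:
SELECT a.name, b.name AS department
FROM employees a
LEFT JOIN departments b ON a.dept_id = b.id

Result:
name  | department
------+-----------
Uma   | Support   
Jack  | Security  
Karen | NULL      
Carol | Research  
Hank  | NULL      


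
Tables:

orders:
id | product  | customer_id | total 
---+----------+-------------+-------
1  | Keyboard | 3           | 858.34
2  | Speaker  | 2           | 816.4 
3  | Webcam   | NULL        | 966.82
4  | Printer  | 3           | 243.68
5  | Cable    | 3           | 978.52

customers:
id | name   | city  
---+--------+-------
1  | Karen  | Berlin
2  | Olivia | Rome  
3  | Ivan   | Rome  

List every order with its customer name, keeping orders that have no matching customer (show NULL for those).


LEFT JOIN keeps every row from orders (the left table); where customer_id has no match in customers, the customer columns become NULL. Walk through each order:
  - order 1 (Keyboard): customer_id=3 -> matches Ivan
  - order 2 (Speaker): customer_id=2 -> matches Olivia
  - order 3 (Webcam): customer_id=NULL, no match -> kept with NULL
  - order 4 (Printer): customer_id=3 -> matches Ivan
  - order 5 (Cable): customer_id=3 -> matches Ivan
All 5 rows appear; 1 has NULL customer.

SQL:
SELECT a.product, b.name AS customer
FROM orders a
LEFT JOIN customers b ON a.customer_id = b.id

Result:
product  | customer
---------+---------
Keyboard | Ivan    
Speaker  | Olivia  
Webcam   | NULL    
Printer  | Ivan    
Cable    | Ivan    


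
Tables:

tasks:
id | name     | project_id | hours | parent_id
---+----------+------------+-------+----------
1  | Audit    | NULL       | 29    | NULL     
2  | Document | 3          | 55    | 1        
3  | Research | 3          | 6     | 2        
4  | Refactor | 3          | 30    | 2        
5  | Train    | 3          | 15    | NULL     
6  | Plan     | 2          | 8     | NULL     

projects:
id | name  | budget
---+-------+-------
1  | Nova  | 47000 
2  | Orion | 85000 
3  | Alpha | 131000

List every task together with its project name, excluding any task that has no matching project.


INNER JOIN keeps only tasks rows whose project_id matches an id in projects. Walk through each task:
  - task 1 (Audit): project_id=NULL, no match -> dropped
  - task 2 (Document): project_id=3 -> matches Alpha
  - task 3 (Research): project_id=3 -> matches Alpha
  - task 4 (Refactor): project_id=3 -> matches Alpha
  - task 5 (Train): project_id=3 -> matches Alpha
  - task 6 (Plan): project_id=2 -> matches Orion
So 1 of 6 rows is dropped.

SQL:
SELECT a.name, b.name AS project
FROM tasks a
INNER JOIN projects b ON a.project_id = b.id

Result:
name     | project
---------+--------
Document | Alpha  
Research | Alpha  
Refactor | Alpha  
Train    | Alpha  
Plan     | Orion  


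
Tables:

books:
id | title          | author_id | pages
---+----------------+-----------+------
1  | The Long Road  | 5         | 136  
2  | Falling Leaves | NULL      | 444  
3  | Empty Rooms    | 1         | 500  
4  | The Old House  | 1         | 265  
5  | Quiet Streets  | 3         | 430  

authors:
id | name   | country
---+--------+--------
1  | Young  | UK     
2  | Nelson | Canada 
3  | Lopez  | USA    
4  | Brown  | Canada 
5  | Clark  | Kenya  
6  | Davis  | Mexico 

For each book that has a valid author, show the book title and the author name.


INNER JOIN keeps only books rows whose author_id matches an id in authors. Walk through each book:
  - book 1 (The Long Road): author_id=5 -> matches Clark
  - book 2 (Falling Leaves): author_id=NULL, no match -> dropped
  - book 3 (Empty Rooms): author_id=1 -> matches Young
  - book 4 (The Old House): author_id=1 -> matches Young
  - book 5 (Quiet Streets): author_id=3 -> matches Lopez
So 1 of 5 rows is dropped.

SQL:
SELECT a.title, b.name AS author
FROM books a
INNER JOIN authors b ON a.author_id = b.id

Result:
title         | author
--------------+-------
The Long Road | Clark 
Empty Rooms   | Young 
The Old House | Young 
Quiet Streets | Lopez 


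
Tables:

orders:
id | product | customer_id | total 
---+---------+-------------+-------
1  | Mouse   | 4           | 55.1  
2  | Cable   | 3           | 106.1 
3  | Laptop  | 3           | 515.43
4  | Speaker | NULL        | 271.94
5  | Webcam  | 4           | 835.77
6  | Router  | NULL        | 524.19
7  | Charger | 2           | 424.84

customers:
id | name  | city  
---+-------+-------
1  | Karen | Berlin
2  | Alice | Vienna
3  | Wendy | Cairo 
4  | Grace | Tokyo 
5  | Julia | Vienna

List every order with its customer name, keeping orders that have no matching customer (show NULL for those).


LEFT JOIN keeps every row from orders (the left table); where customer_id has no match in customers, the customer columns become NULL. Walk through each order:
  - order 1 (Mouse): customer_id=4 -> matches Grace
  - order 2 (Cable): customer_id=3 -> matches Wendy
  - order 3 (Laptop): customer_id=3 -> matches Wendy
  - order 4 (Speaker): customer_id=NULL, no match -> kept with NULL
  - order 5 (Webcam): customer_id=4 -> matches Grace
  - order 6 (Router): customer_id=NULL, no match -> kept with NULL
  - order 7 (Charger): customer_id=2 -> matches Alice
All 7 rows appear; 2 have NULL customer.

SQL:
SELECT a.product, b.name AS customer
FROM orders a
LEFT JOIN customers b ON a.customer_id = b.id

Result:
product | customer
--------+---------
Mouse   | Grace   
Cable   | Wendy   
Laptop  | Wendy   
Speaker | NULL    
Webcam  | Grace   
Router  | NULL    
Charger | Alice   


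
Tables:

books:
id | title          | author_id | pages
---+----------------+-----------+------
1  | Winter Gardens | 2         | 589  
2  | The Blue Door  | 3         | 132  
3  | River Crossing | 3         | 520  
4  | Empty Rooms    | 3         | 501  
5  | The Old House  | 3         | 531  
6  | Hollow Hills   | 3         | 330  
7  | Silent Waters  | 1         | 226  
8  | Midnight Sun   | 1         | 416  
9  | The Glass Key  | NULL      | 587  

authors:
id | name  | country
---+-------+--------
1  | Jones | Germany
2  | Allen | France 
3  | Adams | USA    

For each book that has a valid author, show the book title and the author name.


INNER JOIN keeps only books rows whose author_id matches an id in authors. Walk through each book:
  - book 1 (Winter Gardens): author_id=2 -> matches Allen
  - book 2 (The Blue Door): author_id=3 -> matches Adams
  - book 3 (River Crossing): author_id=3 -> matches Adams
  - book 4 (Empty Rooms): author_id=3 -> matches Adams
  - book 5 (The Old House): author_id=3 -> matches Adams
  - book 6 (Hollow Hills): author_id=3 -> matches Adams
  - book 7 (Silent Waters): author_id=1 -> matches Jones
  - book 8 (Midnight Sun): author_id=1 -> matches Jones
  - book 9 (The Glass Key): author_id=NULL, no match -> dropped
So 1 of 9 rows is dropped.

SQL:
SELECT a.title, b.name AS author
FROM books a
INNER JOIN authors b ON a.author_id = b.id

Result:
title          | author
---------------+-------
Winter Gardens | Allen 
The Blue Door  | Adams 
River Crossing | Adams 
Empty Rooms    | Adams 
The Old House  | Adams 
Hollow Hills   | Adams 
Silent Waters  | Jones 
Midnight Sun   | Jones 


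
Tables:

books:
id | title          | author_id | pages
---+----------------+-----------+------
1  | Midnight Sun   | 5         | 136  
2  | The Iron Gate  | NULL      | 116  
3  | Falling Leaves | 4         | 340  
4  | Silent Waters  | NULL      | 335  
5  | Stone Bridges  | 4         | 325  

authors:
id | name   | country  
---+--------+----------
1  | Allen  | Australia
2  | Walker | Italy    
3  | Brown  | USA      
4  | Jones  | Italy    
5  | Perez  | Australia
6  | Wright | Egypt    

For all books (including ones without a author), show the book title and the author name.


LEFT JOIN keeps every row from books (the left table); where author_id has no match in authors, the author columns become NULL. Walk through each book:
  - book 1 (Midnight Sun): author_id=5 -> matches Perez
  - book 2 (The Iron Gate): author_id=NULL, no match -> kept with NULL
  - book 3 (Falling Leaves): author_id=4 -> matches Jones
  - book 4 (Silent Waters): author_id=NULL, no match -> kept with NULL
  - book 5 (Stone Bridges): author_id=4 -> matches Jones
All 5 rows appear; 2 have NULL author.

SQL:
SELECT a.title, b.name AS author
FROM books a
LEFT JOIN authors b ON a.author_id = b.id

Result:
title          | author
---------------+-------
Midnight Sun   | Perez 
The Iron Gate  | NULL  
Falling Leaves | Jones 
Silent Waters  | NULL  
Stone Bridges  | Jones 


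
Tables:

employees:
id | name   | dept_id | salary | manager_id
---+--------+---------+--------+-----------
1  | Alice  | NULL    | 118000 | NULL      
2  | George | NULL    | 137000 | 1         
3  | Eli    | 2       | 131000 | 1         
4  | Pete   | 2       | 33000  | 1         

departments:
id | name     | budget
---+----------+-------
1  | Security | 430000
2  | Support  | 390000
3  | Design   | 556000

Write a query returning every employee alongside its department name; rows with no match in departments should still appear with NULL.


LEFT JOIN keeps every row from employees (the left table); where dept_id has no match in departments, the department columns become NULL. Walk through each employee:
  - employee 1 (Alice): dept_id=NULL, no match -> kept with NULL
  - employee 2 (George): dept_id=NULL, no match -> kept with NULL
  - employee 3 (Eli): dept_id=2 -> matches Support
  - employee 4 (Pete): dept_id=2 -> matches Support
All 4 rows appear; 2 have NULL department.

SQL:
SELECT a.name, b.name AS department
FROM employees a
LEFT JOIN departments b ON a.dept_id = b.id

Result:
name   | department
-------+-----------
Alice  | NULL      
George | NULL      
Eli    | Support   
Pete   | Support   


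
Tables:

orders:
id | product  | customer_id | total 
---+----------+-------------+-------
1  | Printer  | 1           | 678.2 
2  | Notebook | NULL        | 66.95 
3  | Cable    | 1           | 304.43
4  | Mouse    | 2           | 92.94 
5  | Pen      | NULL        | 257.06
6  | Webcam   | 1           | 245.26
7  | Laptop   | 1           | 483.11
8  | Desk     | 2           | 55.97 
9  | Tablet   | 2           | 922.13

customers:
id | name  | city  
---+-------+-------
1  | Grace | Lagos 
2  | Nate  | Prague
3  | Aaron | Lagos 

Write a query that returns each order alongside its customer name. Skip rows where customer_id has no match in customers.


INNER JOIN keeps only orders rows whose customer_id matches an id in customers. Walk through each order:
  - order 1 (Printer): customer_id=1 -> matches Grace
  - order 2 (Notebook): customer_id=NULL, no match -> dropped
  - order 3 (Cable): customer_id=1 -> matches Grace
  - order 4 (Mouse): customer_id=2 -> matches Nate
  - order 5 (Pen): customer_id=NULL, no match -> dropped
  - order 6 (Webcam): customer_id=1 -> matches Grace
  - order 7 (Laptop): customer_id=1 -> matches Grace
  - order 8 (Desk): customer_id=2 -> matches Nate
  - order 9 (Tablet): customer_id=2 -> matches Nate
So 2 of 9 rows are dropped.

SQL:
SELECT a.product, b.name AS customer
FROM orders a
INNER JOIN customers b ON a.customer_id = b.id

Result:
product | customer
--------+---------
Printer | Grace   
Cable   | Grace   
Mouse   | Nate    
Webcam  | Grace   
Laptop  | Grace   
Desk    | Nate    
Tablet  | Nate    


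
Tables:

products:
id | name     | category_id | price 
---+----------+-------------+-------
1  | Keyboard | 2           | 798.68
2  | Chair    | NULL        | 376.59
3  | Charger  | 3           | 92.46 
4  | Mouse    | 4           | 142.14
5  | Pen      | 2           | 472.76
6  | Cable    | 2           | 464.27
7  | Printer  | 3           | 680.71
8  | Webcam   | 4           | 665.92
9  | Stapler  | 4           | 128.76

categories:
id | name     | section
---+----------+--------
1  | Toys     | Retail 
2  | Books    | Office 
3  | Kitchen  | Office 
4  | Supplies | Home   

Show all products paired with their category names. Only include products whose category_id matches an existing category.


INNER JOIN keeps only products rows whose category_id matches an id in categories. Walk through each product:
  - product 1 (Keyboard): category_id=2 -> matches Books
  - product 2 (Chair): category_id=NULL, no match -> dropped
  - product 3 (Charger): category_id=3 -> matches Kitchen
  - product 4 (Mouse): category_id=4 -> matches Supplies
  - product 5 (Pen): category_id=2 -> matches Books
  - product 6 (Cable): category_id=2 -> matches Books
  - product 7 (Printer): category_id=3 -> matches Kitchen
  - product 8 (Webcam): category_id=4 -> matches Supplies
  - product 9 (Stapler): category_id=4 -> matches Supplies
So 1 of 9 rows is dropped.

SQL:
SELECT a.name, b.name AS category
FROM products a
INNER JOIN categories b ON a.category_id = b.id

Result:
name     | category
---------+---------
Keyboard | Books   
Charger  | Kitchen 
Mouse    | Supplies
Pen      | Books   
Cable    | Books   
Printer  | Kitchen 
Webcam   | Supplies
Stapler  | Supplies


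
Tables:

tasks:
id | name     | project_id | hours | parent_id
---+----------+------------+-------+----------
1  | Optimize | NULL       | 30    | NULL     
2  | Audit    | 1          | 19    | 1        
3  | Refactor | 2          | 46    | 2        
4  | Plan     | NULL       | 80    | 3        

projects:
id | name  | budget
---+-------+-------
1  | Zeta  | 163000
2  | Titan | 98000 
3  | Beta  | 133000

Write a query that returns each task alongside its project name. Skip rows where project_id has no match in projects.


INNER JOIN keeps only tasks rows whose project_id matches an id in projects. Walk through each task:
  - task 1 (Optimize): project_id=NULL, no match -> dropped
  - task 2 (Audit): project_id=1 -> matches Zeta
  - task 3 (Refactor): project_id=2 -> matches Titan
  - task 4 (Plan): project_id=NULL, no match -> dropped
So 2 of 4 rows are dropped.

SQL:
SELECT a.name, b.name AS project
FROM tasks a
INNER JOIN projects b ON a.project_id = b.id

Result:
name     | project
---------+--------
Audit    | Zeta   
Refactor | Titan  


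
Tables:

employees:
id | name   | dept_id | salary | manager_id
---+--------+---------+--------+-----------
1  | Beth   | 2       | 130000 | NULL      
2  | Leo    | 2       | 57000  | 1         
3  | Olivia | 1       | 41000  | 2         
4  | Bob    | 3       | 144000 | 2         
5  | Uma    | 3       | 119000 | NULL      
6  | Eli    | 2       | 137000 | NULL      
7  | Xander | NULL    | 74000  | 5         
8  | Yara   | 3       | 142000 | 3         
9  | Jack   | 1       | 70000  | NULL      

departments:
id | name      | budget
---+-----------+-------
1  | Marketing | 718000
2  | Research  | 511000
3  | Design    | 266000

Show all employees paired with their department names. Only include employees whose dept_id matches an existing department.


INNER JOIN keeps only employees rows whose dept_id matches an id in departments. Walk through each employee:
  - employee 1 (Beth): dept_id=2 -> matches Research
  - employee 2 (Leo): dept_id=2 -> matches Research
  - employee 3 (Olivia): dept_id=1 -> matches Marketing
  - employee 4 (Bob): dept_id=3 -> matches Design
  - employee 5 (Uma): dept_id=3 -> matches Design
  - employee 6 (Eli): dept_id=2 -> matches Research
  - employee 7 (Xander): dept_id=NULL, no match -> dropped
  - employee 8 (Yara): dept_id=3 -> matches Design
  - employee 9 (Jack): dept_id=1 -> matches Marketing
So 1 of 9 rows is dropped.

SQL:
SELECT a.name, b.name AS department
FROM employees a
INNER JOIN departments b ON a.dept_id = b.id

Result:
name   | department
-------+-----------
Beth   | Research  
Leo    | Research  
Olivia | Marketing 
Bob    | Design    
Uma    | Design    
Eli    | Research  
Yara   | Design    
Jack   | Marketing 


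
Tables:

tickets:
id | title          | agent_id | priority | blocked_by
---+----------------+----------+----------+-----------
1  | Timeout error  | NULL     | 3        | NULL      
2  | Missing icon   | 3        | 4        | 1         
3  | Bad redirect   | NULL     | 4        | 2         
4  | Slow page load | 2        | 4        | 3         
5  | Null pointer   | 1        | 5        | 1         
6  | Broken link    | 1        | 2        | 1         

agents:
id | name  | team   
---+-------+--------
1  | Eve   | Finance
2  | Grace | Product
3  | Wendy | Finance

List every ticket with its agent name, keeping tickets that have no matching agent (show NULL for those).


LEFT JOIN keeps every row from tickets (the left table); where agent_id has no match in agents, the agent columns become NULL. Walk through each ticket:
  - ticket 1 (Timeout error): agent_id=NULL, no match -> kept with NULL
  - ticket 2 (Missing icon): agent_id=3 -> matches Wendy
  - ticket 3 (Bad redirect): agent_id=NULL, no match -> kept with NULL
  - ticket 4 (Slow page load): agent_id=2 -> matches Grace
  - ticket 5 (Null pointer): agent_id=1 -> matches Eve
  - ticket 6 (Broken link): agent_id=1 -> matches Eve
All 6 rows appear; 2 have NULL agent.

SQL:
SELECT a.title, b.name AS agent
FROM tickets a
LEFT JOIN agents b ON a.agent_id = b.id

Result:
title          | agent
---------------+------
Timeout error  | NULL 
Missing icon   | Wendy
Bad redirect   | NULL 
Slow page load | Grace
Null pointer   | Eve  
Broken link    | Eve  


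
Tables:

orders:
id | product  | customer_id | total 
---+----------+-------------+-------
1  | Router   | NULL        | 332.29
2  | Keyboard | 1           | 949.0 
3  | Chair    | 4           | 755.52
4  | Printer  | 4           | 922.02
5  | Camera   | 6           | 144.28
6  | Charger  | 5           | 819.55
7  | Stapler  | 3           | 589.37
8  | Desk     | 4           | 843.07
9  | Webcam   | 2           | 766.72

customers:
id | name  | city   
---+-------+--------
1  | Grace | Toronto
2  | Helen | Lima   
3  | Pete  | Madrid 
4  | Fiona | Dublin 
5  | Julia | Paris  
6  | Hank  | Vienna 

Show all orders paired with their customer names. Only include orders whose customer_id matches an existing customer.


INNER JOIN keeps only orders rows whose customer_id matches an id in customers. Walk through each order:
  - order 1 (Router): customer_id=NULL, no match -> dropped
  - order 2 (Keyboard): customer_id=1 -> matches Grace
  - order 3 (Chair): customer_id=4 -> matches Fiona
  - order 4 (Printer): customer_id=4 -> matches Fiona
  - order 5 (Camera): customer_id=6 -> matches Hank
  - order 6 (Charger): customer_id=5 -> matches Julia
  - order 7 (Stapler): customer_id=3 -> matches Pete
  - order 8 (Desk): customer_id=4 -> matches Fiona
  - order 9 (Webcam): customer_id=2 -> matches Helen
So 1 of 9 rows is dropped.

SQL:
SELECT a.product, b.name AS customer
FROM orders a
INNER JOIN customers b ON a.customer_id = b.id

Result:
product  | customer
---------+---------
Keyboard | Grace   
Chair    | Fiona   
Printer  | Fiona   
Camera   | Hank    
Charger  | Julia   
Stapler  | Pete    
Desk     | Fiona   
Webcam   | Helen   


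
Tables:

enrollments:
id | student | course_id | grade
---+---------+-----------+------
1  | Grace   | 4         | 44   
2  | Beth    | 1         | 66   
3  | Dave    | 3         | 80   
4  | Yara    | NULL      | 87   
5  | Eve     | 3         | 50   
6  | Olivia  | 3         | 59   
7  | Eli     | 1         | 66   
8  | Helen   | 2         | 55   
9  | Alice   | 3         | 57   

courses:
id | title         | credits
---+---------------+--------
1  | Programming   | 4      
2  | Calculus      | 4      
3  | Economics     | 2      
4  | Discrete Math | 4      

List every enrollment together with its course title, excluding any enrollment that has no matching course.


INNER JOIN keeps only enrollments rows whose course_id matches an id in courses. Walk through each enrollment:
  - enrollment 1 (Grace): course_id=4 -> matches Discrete Math
  - enrollment 2 (Beth): course_id=1 -> matches Programming
  - enrollment 3 (Dave): course_id=3 -> matches Economics
  - enrollment 4 (Yara): course_id=NULL, no match -> dropped
  - enrollment 5 (Eve): course_id=3 -> matches Economics
  - enrollment 6 (Olivia): course_id=3 -> matches Economics
  - enrollment 7 (Eli): course_id=1 -> matches Programming
  - enrollment 8 (Helen): course_id=2 -> matches Calculus
  - enrollment 9 (Alice): course_id=3 -> matches Economics
So 1 of 9 rows is dropped.

SQL:
SELECT a.student, b.title AS course
FROM enrollments a
INNER JOIN courses b ON a.course_id = b.id

Result:
student | course       
--------+--------------
Grace   | Discrete Math
Beth    | Programming  
Dave    | Economics    
Eve     | Economics    
Olivia  | Economics    
Eli     | Programming  
Helen   | Calculus     
Alice   | Economics    


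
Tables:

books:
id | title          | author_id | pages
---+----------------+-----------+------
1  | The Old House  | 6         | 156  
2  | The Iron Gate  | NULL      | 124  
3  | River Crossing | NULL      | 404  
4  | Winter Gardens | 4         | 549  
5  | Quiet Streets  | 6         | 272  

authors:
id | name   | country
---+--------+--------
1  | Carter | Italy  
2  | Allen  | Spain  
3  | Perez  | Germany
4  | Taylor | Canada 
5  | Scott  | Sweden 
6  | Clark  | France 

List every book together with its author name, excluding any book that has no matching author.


INNER JOIN keeps only books rows whose author_id matches an id in authors. Walk through each book:
  - book 1 (The Old House): author_id=6 -> matches Clark
  - book 2 (The Iron Gate): author_id=NULL, no match -> dropped
  - book 3 (River Crossing): author_id=NULL, no match -> dropped
  - book 4 (Winter Gardens): author_id=4 -> matches Taylor
  - book 5 (Quiet Streets): author_id=6 -> matches Clark
So 2 of 5 rows are dropped.

SQL:
SELECT a.title, b.name AS author
FROM books a
INNER JOIN authors b ON a.author_id = b.id

Result:
title          | author
---------------+-------
The Old House  | Clark 
Winter Gardens | Taylor
Quiet Streets  | Clark 


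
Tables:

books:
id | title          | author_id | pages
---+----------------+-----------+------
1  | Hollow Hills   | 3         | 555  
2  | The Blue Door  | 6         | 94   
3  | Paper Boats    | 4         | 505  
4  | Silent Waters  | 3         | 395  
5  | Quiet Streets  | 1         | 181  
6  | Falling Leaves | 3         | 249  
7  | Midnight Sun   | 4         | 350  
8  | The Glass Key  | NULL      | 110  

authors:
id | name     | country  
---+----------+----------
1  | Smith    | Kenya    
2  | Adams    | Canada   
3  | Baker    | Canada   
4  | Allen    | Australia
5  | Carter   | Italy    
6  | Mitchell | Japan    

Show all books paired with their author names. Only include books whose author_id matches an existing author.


INNER JOIN keeps only books rows whose author_id matches an id in authors. Walk through each book:
  - book 1 (Hollow Hills): author_id=3 -> matches Baker
  - book 2 (The Blue Door): author_id=6 -> matches Mitchell
  - book 3 (Paper Boats): author_id=4 -> matches Allen
  - book 4 (Silent Waters): author_id=3 -> matches Baker
  - book 5 (Quiet Streets): author_id=1 -> matches Smith
  - book 6 (Falling Leaves): author_id=3 -> matches Baker
  - book 7 (Midnight Sun): author_id=4 -> matches Allen
  - book 8 (The Glass Key): author_id=NULL, no match -> dropped
So 1 of 8 rows is dropped.

SQL:
SELECT a.title, b.name AS author
FROM books a
INNER JOIN authors b ON a.author_id = b.id

Result:
title          | author  
---------------+---------
Hollow Hills   | Baker   
The Blue Door  | Mitchell
Paper Boats    | Allen   
Silent Waters  | Baker   
Quiet Streets  | Smith   
Falling Leaves | Baker   
Midnight Sun   | Allen   


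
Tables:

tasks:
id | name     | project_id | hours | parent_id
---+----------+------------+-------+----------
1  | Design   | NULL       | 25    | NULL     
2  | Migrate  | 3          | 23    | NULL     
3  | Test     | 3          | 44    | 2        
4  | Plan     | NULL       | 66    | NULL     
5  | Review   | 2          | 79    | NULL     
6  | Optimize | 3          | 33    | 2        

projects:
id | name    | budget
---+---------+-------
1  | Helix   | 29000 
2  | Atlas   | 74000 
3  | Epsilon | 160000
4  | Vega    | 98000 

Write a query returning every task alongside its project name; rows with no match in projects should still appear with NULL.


LEFT JOIN keeps every row from tasks (the left table); where project_id has no match in projects, the project columns become NULL. Walk through each task:
  - task 1 (Design): project_id=NULL, no match -> kept with NULL
  - task 2 (Migrate): project_id=3 -> matches Epsilon
  - task 3 (Test): project_id=3 -> matches Epsilon
  - task 4 (Plan): project_id=NULL, no match -> kept with NULL
  - task 5 (Review): project_id=2 -> matches Atlas
  - task 6 (Optimize): project_id=3 -> matches Epsilon
All 6 rows appear; 2 have NULL project.

SQL:
SELECT a.name, b.name AS project
FROM tasks a
LEFT JOIN projects b ON a.project_id = b.id

Result:
name     | project
---------+--------
Design   | NULL   
Migrate  | Epsilon
Test     | Epsilon
Plan     | NULL   
Review   | Atlas  
Optimize | Epsilon
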